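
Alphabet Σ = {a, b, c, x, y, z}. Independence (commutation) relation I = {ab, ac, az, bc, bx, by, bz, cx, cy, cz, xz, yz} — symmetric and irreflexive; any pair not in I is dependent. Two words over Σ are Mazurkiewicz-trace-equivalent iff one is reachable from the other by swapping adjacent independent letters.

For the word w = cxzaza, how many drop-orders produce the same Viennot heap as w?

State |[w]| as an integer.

60

0(c) covers ∅
1(x) covers ∅
2(z) covers ∅
3(a) covers 1:x
4(z) covers 2:z
5(a) covers 3:a
floor of heap: 0:c, 1:x, 2:z
completions by unplaced set U, small U first (add the entries for U minus each lowest piece of U):
  |U|=1: {0}:1  {4}:1  {5}:1
  |U|=2: {0,4}:2  {0,5}:2  {2,4}:1  {3,5}:1  {4,5}:2
  |U|=3: {0,2,4}:3  {0,3,5}:3  {0,4,5}:6  {1,3,5}:1  {2,4,5}:3  {3,4,5}:3
  |U|=4: {0,1,3,5}:4  {0,2,4,5}:12  {0,3,4,5}:12  {1,3,4,5}:4  {2,3,4,5}:6
  start at 0(c): 10
  start at 1(x): 30
  start at 2(z): 20
sum over floor = 60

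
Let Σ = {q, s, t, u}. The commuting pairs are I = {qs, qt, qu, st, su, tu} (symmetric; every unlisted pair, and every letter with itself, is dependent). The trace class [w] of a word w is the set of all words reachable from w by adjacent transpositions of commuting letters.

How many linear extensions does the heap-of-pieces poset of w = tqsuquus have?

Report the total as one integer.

1680

drop 0:t onto floor
drop 1:q onto floor
drop 2:s onto floor
drop 3:u onto floor
drop 4:q onto {1:q}
drop 5:u onto {3:u}
drop 6:u onto {5:u}
drop 7:s onto {2:s}
ground layer = {0:t, 1:q, 2:s, 3:u}
drop-orders for the pieces not yet dropped (sum over which currently-grounded one goes next):
  1 to go: {0} 1  {4} 1  {6} 1  {7} 1
  2 to go: {0,4} 2  {0,6} 2  {0,7} 2  {1,4} 1  {2,7} 1  {4,6} 2  {4,7} 2  {5,6} 1  {6,7} 2
  3 to go: {0,1,4} 3  {0,2,7} 3  {0,4,6} 6  {0,4,7} 6  {0,5,6} 3  {0,6,7} 6  {1,4,6} 3  {1,4,7} 3  {2,4,7} 3  {2,6,7} 3  {3,5,6} 1  {4,5,6} 3  {4,6,7} 6  {5,6,7} 3
  4 to go: {0,1,4,6} 12  {0,1,4,7} 12  {0,2,4,7} 12  {0,2,6,7} 12  {0,3,5,6} 4  {0,4,5,6} 12  {0,4,6,7} 24  {0,5,6,7} 12  {1,2,4,7} 6  {1,4,5,6} 6  {1,4,6,7} 12  {2,4,6,7} 12  {2,5,6,7} 6  {3,4,5,6} 4  {3,5,6,7} 4  {4,5,6,7} 12
  5 to go: {0,1,2,4,7} 30  {0,1,4,5,6} 30  {0,1,4,6,7} 60  {0,2,4,6,7} 60  {0,2,5,6,7} 30  {0,3,4,5,6} 20  {0,3,5,6,7} 20  {0,4,5,6,7} 60  {1,2,4,6,7} 30  {1,3,4,5,6} 10  {1,4,5,6,7} 30  {2,3,5,6,7} 10  {2,4,5,6,7} 30  {3,4,5,6,7} 20
  6 to go: {0,1,2,4,6,7} 180  {0,1,3,4,5,6} 60  {0,1,4,5,6,7} 180  {0,2,3,5,6,7} 60  {0,2,4,5,6,7} 180  {0,3,4,5,6,7} 120  {1,2,4,5,6,7} 90  {1,3,4,5,6,7} 60  {2,3,4,5,6,7} 60
  if 0:t drops first: 210 orders
  if 1:q drops first: 420 orders
  if 2:s drops first: 420 orders
  if 3:u drops first: 630 orders
heap linearizations: 1680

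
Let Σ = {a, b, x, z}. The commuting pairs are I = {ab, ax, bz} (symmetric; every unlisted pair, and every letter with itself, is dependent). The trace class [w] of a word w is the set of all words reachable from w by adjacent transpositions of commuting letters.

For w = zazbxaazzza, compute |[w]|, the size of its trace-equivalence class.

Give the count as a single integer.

15

#0=z has no predecessor
#1=a depends on [0:z]
#2=z depends on [1:a]
#3=b has no predecessor
#4=x depends on [2:z, 3:b]
#5=a depends on [2:z]
#6=a depends on [5:a]
#7=z depends on [4:x, 6:a]
#8=z depends on [7:z]
#9=z depends on [8:z]
#10=a depends on [9:z]
sources: [0:z, 3:b]
N(rest) = Σ N(rest − s) over sources s of rest; N(one piece) = 1:
  size 1 → [10]=1
  size 2 → [9,10]=1
  size 3 → [8,9,10]=1
  size 4 → [7,8,9,10]=1
  size 5 → [4,7,8,9,10]=1  [6,7,8,9,10]=1
  size 6 → [3,4,7,8,9,10]=1  [4,6,7,8,9,10]=2  [5,6,7,8,9,10]=1
  size 7 → [3,4,6,7,8,9,10]=3  [4,5,6,7,8,9,10]=3
  size 8 → [2,4,5,6,7,8,9,10]=3  [3,4,5,6,7,8,9,10]=6
  size 9 → [1,2,4,5,6,7,8,9,10]=3  [2,3,4,5,6,7,8,9,10]=9
  first=0(z) contributes 12
  first=3(b) contributes 3
|[w]| = 15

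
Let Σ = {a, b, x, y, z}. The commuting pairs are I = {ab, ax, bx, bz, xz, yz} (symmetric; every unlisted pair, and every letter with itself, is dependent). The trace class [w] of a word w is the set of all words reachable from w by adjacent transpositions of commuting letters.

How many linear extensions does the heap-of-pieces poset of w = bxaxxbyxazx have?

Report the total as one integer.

360

#0=b has no predecessor
#1=x has no predecessor
#2=a has no predecessor
#3=x depends on [1:x]
#4=x depends on [3:x]
#5=b depends on [0:b]
#6=y depends on [2:a, 4:x, 5:b]
#7=x depends on [6:y]
#8=a depends on [6:y]
#9=z depends on [8:a]
#10=x depends on [7:x]
sources: [0:b, 1:x, 2:a]
N(rest) = Σ N(rest − s) over sources s of rest; N(one piece) = 1:
  size 1 → [9]=1  [10]=1
  size 2 → [7,10]=1  [8,9]=1  [9,10]=2
  size 3 → [7,9,10]=3  [8,9,10]=3
  size 4 → [7,8,9,10]=6
  size 5 → [6,7,8,9,10]=6
  size 6 → [2,6,7,8,9,10]=6  [4,6,7,8,9,10]=6  [5,6,7,8,9,10]=6
  size 7 → [0,5,6,7,8,9,10]=6  [2,4,6,7,8,9,10]=12  [2,5,6,7,8,9,10]=12  [3,4,6,7,8,9,10]=6  [4,5,6,7,8,9,10]=12
  size 8 → [0,2,5,6,7,8,9,10]=18  [0,4,5,6,7,8,9,10]=18  [1,3,4,6,7,8,9,10]=6  [2,3,4,6,7,8,9,10]=18  [2,4,5,6,7,8,9,10]=36  [3,4,5,6,7,8,9,10]=18
  size 9 → [0,2,4,5,6,7,8,9,10]=72  [0,3,4,5,6,7,8,9,10]=36  [1,2,3,4,6,7,8,9,10]=24  [1,3,4,5,6,7,8,9,10]=24  [2,3,4,5,6,7,8,9,10]=72
  first=0(b) contributes 120
  first=1(x) contributes 180
  first=2(a) contributes 60
|[w]| = 360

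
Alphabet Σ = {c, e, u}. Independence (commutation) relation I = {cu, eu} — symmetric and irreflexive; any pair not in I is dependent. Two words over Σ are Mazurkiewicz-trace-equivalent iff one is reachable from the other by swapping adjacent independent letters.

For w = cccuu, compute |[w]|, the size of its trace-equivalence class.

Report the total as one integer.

drop 0:c onto floor
drop 1:c onto {0:c}
drop 2:c onto {1:c}
drop 3:u onto floor
drop 4:u onto {3:u}
ground layer = {0:c, 3:u}
drop-orders for the pieces not yet dropped (sum over which currently-grounded one goes next):
  1 to go: {2} 1  {4} 1
  2 to go: {1,2} 1  {2,4} 2  {3,4} 1
  3 to go: {0,1,2} 1  {1,2,4} 3  {2,3,4} 3
  if 0:c drops first: 6 orders
  if 3:u drops first: 4 orders
heap linearizations: 10

10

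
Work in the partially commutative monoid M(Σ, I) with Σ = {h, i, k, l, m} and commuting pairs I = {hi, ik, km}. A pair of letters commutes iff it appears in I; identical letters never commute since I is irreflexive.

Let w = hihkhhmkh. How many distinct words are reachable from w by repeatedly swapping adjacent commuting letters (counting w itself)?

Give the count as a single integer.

piece 0:h — minimal
piece 1:i — minimal
piece 2:h rests on {0:h}
piece 3:k rests on {2:h}
piece 4:h rests on {3:k}
piece 5:h rests on {4:h}
piece 6:m rests on {1:i, 5:h}
piece 7:k rests on {5:h}
piece 8:h rests on {6:m, 7:k}
minimal pieces: {0:h, 1:i}
ways to finish when only these pieces remain (= sum over removing one remaining piece with nothing left below it):
  1 left: {8}→1
  2 left: {6,8}→1  {7,8}→1
  3 left: {1,6,8}→1  {6,7,8}→2
  4 left: {1,6,7,8}→3  {5,6,7,8}→2
  5 left: {1,5,6,7,8}→5  {4,5,6,7,8}→2
  6 left: {1,4,5,6,7,8}→7  {3,4,5,6,7,8}→2
  7 left: {1,3,4,5,6,7,8}→9  {2,3,4,5,6,7,8}→2
  placing 0:h first → 11 extensions
  placing 1:i first → 2 extensions
total linear extensions = 13

13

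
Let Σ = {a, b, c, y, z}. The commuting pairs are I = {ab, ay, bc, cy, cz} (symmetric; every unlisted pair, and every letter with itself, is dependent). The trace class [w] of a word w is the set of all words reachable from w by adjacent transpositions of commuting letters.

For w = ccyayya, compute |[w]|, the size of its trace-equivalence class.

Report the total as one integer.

drop 0:c onto floor
drop 1:c onto {0:c}
drop 2:y onto floor
drop 3:a onto {1:c}
drop 4:y onto {2:y}
drop 5:y onto {4:y}
drop 6:a onto {3:a}
ground layer = {0:c, 2:y}
drop-orders for the pieces not yet dropped (sum over which currently-grounded one goes next):
  1 to go: {5} 1  {6} 1
  2 to go: {3,6} 1  {4,5} 1  {5,6} 2
  3 to go: {1,3,6} 1  {2,4,5} 1  {3,5,6} 3  {4,5,6} 3
  4 to go: {0,1,3,6} 1  {1,3,5,6} 4  {2,4,5,6} 4  {3,4,5,6} 6
  5 to go: {0,1,3,5,6} 5  {1,3,4,5,6} 10  {2,3,4,5,6} 10
  if 0:c drops first: 20 orders
  if 2:y drops first: 15 orders
heap linearizations: 35

35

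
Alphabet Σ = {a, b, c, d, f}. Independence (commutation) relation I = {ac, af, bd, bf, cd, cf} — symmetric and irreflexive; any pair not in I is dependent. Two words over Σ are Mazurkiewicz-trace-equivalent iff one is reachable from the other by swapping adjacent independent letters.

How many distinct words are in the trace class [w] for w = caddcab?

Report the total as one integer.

0(c) covers ∅
1(a) covers ∅
2(d) covers 1:a
3(d) covers 2:d
4(c) covers 0:c
5(a) covers 3:d
6(b) covers 4:c, 5:a
floor of heap: 0:c, 1:a
completions by unplaced set U, small U first (add the entries for U minus each lowest piece of U):
  |U|=1: {6}:1
  |U|=2: {4,6}:1  {5,6}:1
  |U|=3: {0,4,6}:1  {3,5,6}:1  {4,5,6}:2
  |U|=4: {0,4,5,6}:3  {2,3,5,6}:1  {3,4,5,6}:3
  |U|=5: {0,3,4,5,6}:6  {1,2,3,5,6}:1  {2,3,4,5,6}:4
  start at 0(c): 5
  start at 1(a): 10
sum over floor = 15

15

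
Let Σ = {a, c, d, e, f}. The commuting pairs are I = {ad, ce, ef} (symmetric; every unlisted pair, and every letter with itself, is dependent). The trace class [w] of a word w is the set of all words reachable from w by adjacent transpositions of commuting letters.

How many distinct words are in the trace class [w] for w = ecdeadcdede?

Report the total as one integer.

#0=e has no predecessor
#1=c has no predecessor
#2=d depends on [0:e, 1:c]
#3=e depends on [2:d]
#4=a depends on [3:e]
#5=d depends on [3:e]
#6=c depends on [4:a, 5:d]
#7=d depends on [6:c]
#8=e depends on [7:d]
#9=d depends on [8:e]
#10=e depends on [9:d]
sources: [0:e, 1:c]
N(rest) = Σ N(rest − s) over sources s of rest; N(one piece) = 1:
  size 1 → [10]=1
  size 2 → [9,10]=1
  size 3 → [8,9,10]=1
  size 4 → [7,8,9,10]=1
  size 5 → [6,7,8,9,10]=1
  size 6 → [4,6,7,8,9,10]=1  [5,6,7,8,9,10]=1
  size 7 → [4,5,6,7,8,9,10]=2
  size 8 → [3,4,5,6,7,8,9,10]=2
  size 9 → [2,3,4,5,6,7,8,9,10]=2
  first=0(e) contributes 2
  first=1(c) contributes 2
|[w]| = 4

4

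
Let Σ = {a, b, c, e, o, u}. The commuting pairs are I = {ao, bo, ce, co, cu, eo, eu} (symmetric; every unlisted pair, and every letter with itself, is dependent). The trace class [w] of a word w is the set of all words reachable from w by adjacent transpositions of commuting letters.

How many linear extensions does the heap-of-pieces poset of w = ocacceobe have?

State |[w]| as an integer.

#0=o has no predecessor
#1=c has no predecessor
#2=a depends on [1:c]
#3=c depends on [2:a]
#4=c depends on [3:c]
#5=e depends on [2:a]
#6=o depends on [0:o]
#7=b depends on [4:c, 5:e]
#8=e depends on [7:b]
sources: [0:o, 1:c]
N(rest) = Σ N(rest − s) over sources s of rest; N(one piece) = 1:
  size 1 → [6]=1  [8]=1
  size 2 → [0,6]=1  [6,8]=2  [7,8]=1
  size 3 → [0,6,8]=3  [4,7,8]=1  [5,7,8]=1  [6,7,8]=3
  size 4 → [0,6,7,8]=6  [3,4,7,8]=1  [4,5,7,8]=2  [4,6,7,8]=4  [5,6,7,8]=4
  size 5 → [0,4,6,7,8]=10  [0,5,6,7,8]=10  [3,4,5,7,8]=3  [3,4,6,7,8]=5  [4,5,6,7,8]=10
  size 6 → [0,3,4,6,7,8]=15  [0,4,5,6,7,8]=30  [2,3,4,5,7,8]=3  [3,4,5,6,7,8]=18
  size 7 → [0,3,4,5,6,7,8]=63  [1,2,3,4,5,7,8]=3  [2,3,4,5,6,7,8]=21
  first=0(o) contributes 24
  first=1(c) contributes 84
|[w]| = 108

108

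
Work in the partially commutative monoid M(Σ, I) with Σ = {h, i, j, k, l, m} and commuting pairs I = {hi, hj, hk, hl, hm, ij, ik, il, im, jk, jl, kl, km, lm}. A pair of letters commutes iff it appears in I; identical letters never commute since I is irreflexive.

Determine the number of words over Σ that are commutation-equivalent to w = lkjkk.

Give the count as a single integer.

20

drop 0:l onto floor
drop 1:k onto floor
drop 2:j onto floor
drop 3:k onto {1:k}
drop 4:k onto {3:k}
ground layer = {0:l, 1:k, 2:j}
drop-orders for the pieces not yet dropped (sum over which currently-grounded one goes next):
  1 to go: {0} 1  {2} 1  {4} 1
  2 to go: {0,2} 2  {0,4} 2  {2,4} 2  {3,4} 1
  3 to go: {0,2,4} 6  {0,3,4} 3  {1,3,4} 1  {2,3,4} 3
  if 0:l drops first: 4 orders
  if 1:k drops first: 12 orders
  if 2:j drops first: 4 orders
heap linearizations: 20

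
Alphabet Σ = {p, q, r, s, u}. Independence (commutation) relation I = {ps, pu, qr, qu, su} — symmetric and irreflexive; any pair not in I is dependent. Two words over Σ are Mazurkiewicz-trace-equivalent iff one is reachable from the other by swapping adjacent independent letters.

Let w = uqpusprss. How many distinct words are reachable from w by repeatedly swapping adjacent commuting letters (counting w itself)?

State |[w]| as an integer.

45

#0=u has no predecessor
#1=q has no predecessor
#2=p depends on [1:q]
#3=u depends on [0:u]
#4=s depends on [1:q]
#5=p depends on [2:p]
#6=r depends on [3:u, 4:s, 5:p]
#7=s depends on [6:r]
#8=s depends on [7:s]
sources: [0:u, 1:q]
N(rest) = Σ N(rest − s) over sources s of rest; N(one piece) = 1:
  size 1 → [8]=1
  size 2 → [7,8]=1
  size 3 → [6,7,8]=1
  size 4 → [3,6,7,8]=1  [4,6,7,8]=1  [5,6,7,8]=1
  size 5 → [0,3,6,7,8]=1  [2,5,6,7,8]=1  [3,4,6,7,8]=2  [3,5,6,7,8]=2  [4,5,6,7,8]=2
  size 6 → [0,3,4,6,7,8]=3  [0,3,5,6,7,8]=3  [2,3,5,6,7,8]=3  [2,4,5,6,7,8]=3  [3,4,5,6,7,8]=6
  size 7 → [0,2,3,5,6,7,8]=6  [0,3,4,5,6,7,8]=12  [1,2,4,5,6,7,8]=3  [2,3,4,5,6,7,8]=12
  first=0(u) contributes 15
  first=1(q) contributes 30
|[w]| = 45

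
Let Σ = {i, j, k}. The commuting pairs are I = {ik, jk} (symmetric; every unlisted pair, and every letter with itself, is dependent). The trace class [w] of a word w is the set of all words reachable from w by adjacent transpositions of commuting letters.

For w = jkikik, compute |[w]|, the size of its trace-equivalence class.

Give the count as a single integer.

#0=j has no predecessor
#1=k has no predecessor
#2=i depends on [0:j]
#3=k depends on [1:k]
#4=i depends on [2:i]
#5=k depends on [3:k]
sources: [0:j, 1:k]
N(rest) = Σ N(rest − s) over sources s of rest; N(one piece) = 1:
  size 1 → [4]=1  [5]=1
  size 2 → [2,4]=1  [3,5]=1  [4,5]=2
  size 3 → [0,2,4]=1  [1,3,5]=1  [2,4,5]=3  [3,4,5]=3
  size 4 → [0,2,4,5]=4  [1,3,4,5]=4  [2,3,4,5]=6
  first=0(j) contributes 10
  first=1(k) contributes 10
|[w]| = 20

20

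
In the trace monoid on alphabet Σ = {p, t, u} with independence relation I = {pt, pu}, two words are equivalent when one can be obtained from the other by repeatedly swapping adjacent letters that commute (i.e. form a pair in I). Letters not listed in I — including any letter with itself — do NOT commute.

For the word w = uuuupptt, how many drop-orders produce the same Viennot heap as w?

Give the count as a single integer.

28

#0=u has no predecessor
#1=u depends on [0:u]
#2=u depends on [1:u]
#3=u depends on [2:u]
#4=p has no predecessor
#5=p depends on [4:p]
#6=t depends on [3:u]
#7=t depends on [6:t]
sources: [0:u, 4:p]
N(rest) = Σ N(rest − s) over sources s of rest; N(one piece) = 1:
  size 1 → [5]=1  [7]=1
  size 2 → [4,5]=1  [5,7]=2  [6,7]=1
  size 3 → [3,6,7]=1  [4,5,7]=3  [5,6,7]=3
  size 4 → [2,3,6,7]=1  [3,5,6,7]=4  [4,5,6,7]=6
  size 5 → [1,2,3,6,7]=1  [2,3,5,6,7]=5  [3,4,5,6,7]=10
  size 6 → [0,1,2,3,6,7]=1  [1,2,3,5,6,7]=6  [2,3,4,5,6,7]=15
  first=0(u) contributes 21
  first=4(p) contributes 7
|[w]| = 28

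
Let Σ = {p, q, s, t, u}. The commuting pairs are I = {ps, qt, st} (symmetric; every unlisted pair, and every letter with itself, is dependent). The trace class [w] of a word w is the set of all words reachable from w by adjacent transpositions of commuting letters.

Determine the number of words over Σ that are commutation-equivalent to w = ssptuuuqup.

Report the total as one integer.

6

0(s) covers ∅
1(s) covers 0:s
2(p) covers ∅
3(t) covers 2:p
4(u) covers 1:s, 3:t
5(u) covers 4:u
6(u) covers 5:u
7(q) covers 6:u
8(u) covers 7:q
9(p) covers 8:u
floor of heap: 0:s, 2:p
completions by unplaced set U, small U first (add the entries for U minus each lowest piece of U):
  |U|=1: {9}:1
  |U|=2: {8,9}:1
  |U|=3: {7,8,9}:1
  |U|=4: {6,7,8,9}:1
  |U|=5: {5,6,7,8,9}:1
  |U|=6: {4,5,6,7,8,9}:1
  |U|=7: {1,4,5,6,7,8,9}:1  {3,4,5,6,7,8,9}:1
  |U|=8: {0,1,4,5,6,7,8,9}:1  {1,3,4,5,6,7,8,9}:2  {2,3,4,5,6,7,8,9}:1
  start at 0(s): 3
  start at 2(p): 3
sum over floor = 6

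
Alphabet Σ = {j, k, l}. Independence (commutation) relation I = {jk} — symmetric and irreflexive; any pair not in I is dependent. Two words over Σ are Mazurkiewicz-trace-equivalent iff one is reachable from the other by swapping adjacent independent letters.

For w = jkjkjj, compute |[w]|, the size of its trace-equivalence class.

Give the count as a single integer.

drop 0:j onto floor
drop 1:k onto floor
drop 2:j onto {0:j}
drop 3:k onto {1:k}
drop 4:j onto {2:j}
drop 5:j onto {4:j}
ground layer = {0:j, 1:k}
drop-orders for the pieces not yet dropped (sum over which currently-grounded one goes next):
  1 to go: {3} 1  {5} 1
  2 to go: {1,3} 1  {3,5} 2  {4,5} 1
  3 to go: {1,3,5} 3  {2,4,5} 1  {3,4,5} 3
  4 to go: {0,2,4,5} 1  {1,3,4,5} 6  {2,3,4,5} 4
  if 0:j drops first: 10 orders
  if 1:k drops first: 5 orders
heap linearizations: 15

15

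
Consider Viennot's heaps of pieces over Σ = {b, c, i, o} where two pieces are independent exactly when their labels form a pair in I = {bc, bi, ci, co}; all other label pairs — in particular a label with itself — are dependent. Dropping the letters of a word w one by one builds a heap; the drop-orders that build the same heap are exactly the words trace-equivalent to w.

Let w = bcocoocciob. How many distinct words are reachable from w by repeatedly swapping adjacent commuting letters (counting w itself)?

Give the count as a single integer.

0(b) covers ∅
1(c) covers ∅
2(o) covers 0:b
3(c) covers 1:c
4(o) covers 2:o
5(o) covers 4:o
6(c) covers 3:c
7(c) covers 6:c
8(i) covers 5:o
9(o) covers 8:i
10(b) covers 9:o
floor of heap: 0:b, 1:c
completions by unplaced set U, small U first (add the entries for U minus each lowest piece of U):
  |U|=1: {7}:1  {10}:1
  |U|=2: {6,7}:1  {7,10}:2  {9,10}:1
  |U|=3: {3,6,7}:1  {6,7,10}:3  {7,9,10}:3  {8,9,10}:1
  |U|=4: {1,3,6,7}:1  {3,6,7,10}:4  {5,8,9,10}:1  {6,7,9,10}:6  {7,8,9,10}:4
  |U|=5: {1,3,6,7,10}:5  {3,6,7,9,10}:10  {4,5,8,9,10}:1  {5,7,8,9,10}:5  {6,7,8,9,10}:10
  |U|=6: {1,3,6,7,9,10}:15  {2,4,5,8,9,10}:1  {3,6,7,8,9,10}:20  {4,5,7,8,9,10}:6  {5,6,7,8,9,10}:15
  |U|=7: {0,2,4,5,8,9,10}:1  {1,3,6,7,8,9,10}:35  {2,4,5,7,8,9,10}:7  {3,5,6,7,8,9,10}:35  {4,5,6,7,8,9,10}:21
  |U|=8: {0,2,4,5,7,8,9,10}:8  {1,3,5,6,7,8,9,10}:70  {2,4,5,6,7,8,9,10}:28  {3,4,5,6,7,8,9,10}:56
  |U|=9: {0,2,4,5,6,7,8,9,10}:36  {1,3,4,5,6,7,8,9,10}:126  {2,3,4,5,6,7,8,9,10}:84
  start at 0(b): 210
  start at 1(c): 120
sum over floor = 330

330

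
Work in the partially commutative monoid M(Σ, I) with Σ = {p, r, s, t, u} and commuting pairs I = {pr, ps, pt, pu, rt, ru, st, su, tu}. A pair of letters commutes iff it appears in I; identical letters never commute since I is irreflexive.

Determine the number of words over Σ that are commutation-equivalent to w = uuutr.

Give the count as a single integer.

piece 0:u — minimal
piece 1:u rests on {0:u}
piece 2:u rests on {1:u}
piece 3:t — minimal
piece 4:r — minimal
minimal pieces: {0:u, 3:t, 4:r}
ways to finish when only these pieces remain (= sum over removing one remaining piece with nothing left below it):
  1 left: {2}→1  {3}→1  {4}→1
  2 left: {1,2}→1  {2,3}→2  {2,4}→2  {3,4}→2
  3 left: {0,1,2}→1  {1,2,3}→3  {1,2,4}→3  {2,3,4}→6
  placing 0:u first → 12 extensions
  placing 3:t first → 4 extensions
  placing 4:r first → 4 extensions
total linear extensions = 20

20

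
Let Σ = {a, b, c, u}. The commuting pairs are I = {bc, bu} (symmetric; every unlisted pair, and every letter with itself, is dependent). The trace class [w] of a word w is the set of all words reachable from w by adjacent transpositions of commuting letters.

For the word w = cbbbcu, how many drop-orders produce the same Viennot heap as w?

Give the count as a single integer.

piece 0:c — minimal
piece 1:b — minimal
piece 2:b rests on {1:b}
piece 3:b rests on {2:b}
piece 4:c rests on {0:c}
piece 5:u rests on {4:c}
minimal pieces: {0:c, 1:b}
ways to finish when only these pieces remain (= sum over removing one remaining piece with nothing left below it):
  1 left: {3}→1  {5}→1
  2 left: {2,3}→1  {3,5}→2  {4,5}→1
  3 left: {0,4,5}→1  {1,2,3}→1  {2,3,5}→3  {3,4,5}→3
  4 left: {0,3,4,5}→4  {1,2,3,5}→4  {2,3,4,5}→6
  placing 0:c first → 10 extensions
  placing 1:b first → 10 extensions
total linear extensions = 20

20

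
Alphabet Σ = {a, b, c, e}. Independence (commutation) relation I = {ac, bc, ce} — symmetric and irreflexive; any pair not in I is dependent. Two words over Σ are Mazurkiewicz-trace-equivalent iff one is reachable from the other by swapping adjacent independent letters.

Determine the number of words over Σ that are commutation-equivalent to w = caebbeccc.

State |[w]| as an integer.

piece 0:c — minimal
piece 1:a — minimal
piece 2:e rests on {1:a}
piece 3:b rests on {2:e}
piece 4:b rests on {3:b}
piece 5:e rests on {4:b}
piece 6:c rests on {0:c}
piece 7:c rests on {6:c}
piece 8:c rests on {7:c}
minimal pieces: {0:c, 1:a}
ways to finish when only these pieces remain (= sum over removing one remaining piece with nothing left below it):
  1 left: {5}→1  {8}→1
  2 left: {4,5}→1  {5,8}→2  {7,8}→1
  3 left: {3,4,5}→1  {4,5,8}→3  {5,7,8}→3  {6,7,8}→1
  4 left: {0,6,7,8}→1  {2,3,4,5}→1  {3,4,5,8}→4  {4,5,7,8}→6  {5,6,7,8}→4
  5 left: {0,5,6,7,8}→5  {1,2,3,4,5}→1  {2,3,4,5,8}→5  {3,4,5,7,8}→10  {4,5,6,7,8}→10
  6 left: {0,4,5,6,7,8}→15  {1,2,3,4,5,8}→6  {2,3,4,5,7,8}→15  {3,4,5,6,7,8}→20
  7 left: {0,3,4,5,6,7,8}→35  {1,2,3,4,5,7,8}→21  {2,3,4,5,6,7,8}→35
  placing 0:c first → 56 extensions
  placing 1:a first → 70 extensions
total linear extensions = 126

126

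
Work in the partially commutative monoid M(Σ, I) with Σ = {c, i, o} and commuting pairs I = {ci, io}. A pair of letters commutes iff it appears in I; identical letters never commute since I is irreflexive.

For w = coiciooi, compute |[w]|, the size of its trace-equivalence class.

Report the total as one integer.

0(c) covers ∅
1(o) covers 0:c
2(i) covers ∅
3(c) covers 1:o
4(i) covers 2:i
5(o) covers 3:c
6(o) covers 5:o
7(i) covers 4:i
floor of heap: 0:c, 2:i
completions by unplaced set U, small U first (add the entries for U minus each lowest piece of U):
  |U|=1: {6}:1  {7}:1
  |U|=2: {4,7}:1  {5,6}:1  {6,7}:2
  |U|=3: {2,4,7}:1  {3,5,6}:1  {4,6,7}:3  {5,6,7}:3
  |U|=4: {1,3,5,6}:1  {2,4,6,7}:4  {3,5,6,7}:4  {4,5,6,7}:6
  |U|=5: {0,1,3,5,6}:1  {1,3,5,6,7}:5  {2,4,5,6,7}:10  {3,4,5,6,7}:10
  |U|=6: {0,1,3,5,6,7}:6  {1,3,4,5,6,7}:15  {2,3,4,5,6,7}:20
  start at 0(c): 35
  start at 2(i): 21
sum over floor = 56

56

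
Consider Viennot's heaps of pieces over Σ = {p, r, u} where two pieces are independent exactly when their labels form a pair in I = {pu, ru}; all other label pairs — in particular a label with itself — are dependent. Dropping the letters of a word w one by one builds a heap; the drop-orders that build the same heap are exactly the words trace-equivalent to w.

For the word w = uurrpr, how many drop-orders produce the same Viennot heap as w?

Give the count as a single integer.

15

drop 0:u onto floor
drop 1:u onto {0:u}
drop 2:r onto floor
drop 3:r onto {2:r}
drop 4:p onto {3:r}
drop 5:r onto {4:p}
ground layer = {0:u, 2:r}
drop-orders for the pieces not yet dropped (sum over which currently-grounded one goes next):
  1 to go: {1} 1  {5} 1
  2 to go: {0,1} 1  {1,5} 2  {4,5} 1
  3 to go: {0,1,5} 3  {1,4,5} 3  {3,4,5} 1
  4 to go: {0,1,4,5} 6  {1,3,4,5} 4  {2,3,4,5} 1
  if 0:u drops first: 5 orders
  if 2:r drops first: 10 orders
heap linearizations: 15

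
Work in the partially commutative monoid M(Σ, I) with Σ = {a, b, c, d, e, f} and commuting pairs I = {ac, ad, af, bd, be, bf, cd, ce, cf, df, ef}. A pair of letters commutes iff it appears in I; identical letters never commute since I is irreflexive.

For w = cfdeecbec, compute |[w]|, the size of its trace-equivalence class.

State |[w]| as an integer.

630

drop 0:c onto floor
drop 1:f onto floor
drop 2:d onto floor
drop 3:e onto {2:d}
drop 4:e onto {3:e}
drop 5:c onto {0:c}
drop 6:b onto {5:c}
drop 7:e onto {4:e}
drop 8:c onto {6:b}
ground layer = {0:c, 1:f, 2:d}
drop-orders for the pieces not yet dropped (sum over which currently-grounded one goes next):
  1 to go: {1} 1  {7} 1  {8} 1
  2 to go: {1,7} 2  {1,8} 2  {4,7} 1  {6,8} 1  {7,8} 2
  3 to go: {1,4,7} 3  {1,6,8} 3  {1,7,8} 6  {3,4,7} 1  {4,7,8} 3  {5,6,8} 1  {6,7,8} 3
  4 to go: {0,5,6,8} 1  {1,3,4,7} 4  {1,4,7,8} 12  {1,5,6,8} 4  {1,6,7,8} 12  {2,3,4,7} 1  {3,4,7,8} 4  {4,6,7,8} 6  {5,6,7,8} 4
  5 to go: {0,1,5,6,8} 5  {0,5,6,7,8} 5  {1,2,3,4,7} 5  {1,3,4,7,8} 20  {1,4,6,7,8} 30  {1,5,6,7,8} 20  {2,3,4,7,8} 5  {3,4,6,7,8} 10  {4,5,6,7,8} 10
  6 to go: {0,1,5,6,7,8} 30  {0,4,5,6,7,8} 15  {1,2,3,4,7,8} 30  {1,3,4,6,7,8} 60  {1,4,5,6,7,8} 60  {2,3,4,6,7,8} 15  {3,4,5,6,7,8} 20
  7 to go: {0,1,4,5,6,7,8} 105  {0,3,4,5,6,7,8} 35  {1,2,3,4,6,7,8} 105  {1,3,4,5,6,7,8} 140  {2,3,4,5,6,7,8} 35
  if 0:c drops first: 280 orders
  if 1:f drops first: 70 orders
  if 2:d drops first: 280 orders
heap linearizations: 630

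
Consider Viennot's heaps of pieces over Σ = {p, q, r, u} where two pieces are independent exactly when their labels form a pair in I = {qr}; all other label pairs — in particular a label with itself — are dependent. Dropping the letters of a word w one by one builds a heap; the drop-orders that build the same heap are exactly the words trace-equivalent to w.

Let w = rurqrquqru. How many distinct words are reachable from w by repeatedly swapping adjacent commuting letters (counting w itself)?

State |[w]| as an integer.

0(r) covers ∅
1(u) covers 0:r
2(r) covers 1:u
3(q) covers 1:u
4(r) covers 2:r
5(q) covers 3:q
6(u) covers 4:r, 5:q
7(q) covers 6:u
8(r) covers 6:u
9(u) covers 7:q, 8:r
floor of heap: 0:r
completions by unplaced set U, small U first (add the entries for U minus each lowest piece of U):
  |U|=1: {9}:1
  |U|=2: {7,9}:1  {8,9}:1
  |U|=3: {7,8,9}:2
  |U|=4: {6,7,8,9}:2
  |U|=5: {4,6,7,8,9}:2  {5,6,7,8,9}:2
  |U|=6: {2,4,6,7,8,9}:2  {3,5,6,7,8,9}:2  {4,5,6,7,8,9}:4
  |U|=7: {2,4,5,6,7,8,9}:6  {3,4,5,6,7,8,9}:6
  |U|=8: {2,3,4,5,6,7,8,9}:12
  start at 0(r): 12

12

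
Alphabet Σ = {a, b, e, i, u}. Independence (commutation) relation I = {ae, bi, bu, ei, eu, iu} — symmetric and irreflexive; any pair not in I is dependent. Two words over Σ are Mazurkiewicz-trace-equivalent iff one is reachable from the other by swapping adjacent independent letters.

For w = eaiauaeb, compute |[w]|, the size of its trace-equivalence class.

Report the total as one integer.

21

drop 0:e onto floor
drop 1:a onto floor
drop 2:i onto {1:a}
drop 3:a onto {2:i}
drop 4:u onto {3:a}
drop 5:a onto {4:u}
drop 6:e onto {0:e}
drop 7:b onto {5:a, 6:e}
ground layer = {0:e, 1:a}
drop-orders for the pieces not yet dropped (sum over which currently-grounded one goes next):
  1 to go: {7} 1
  2 to go: {5,7} 1  {6,7} 1
  3 to go: {0,6,7} 1  {4,5,7} 1  {5,6,7} 2
  4 to go: {0,5,6,7} 3  {3,4,5,7} 1  {4,5,6,7} 3
  5 to go: {0,4,5,6,7} 6  {2,3,4,5,7} 1  {3,4,5,6,7} 4
  6 to go: {0,3,4,5,6,7} 10  {1,2,3,4,5,7} 1  {2,3,4,5,6,7} 5
  if 0:e drops first: 6 orders
  if 1:a drops first: 15 orders
heap linearizations: 21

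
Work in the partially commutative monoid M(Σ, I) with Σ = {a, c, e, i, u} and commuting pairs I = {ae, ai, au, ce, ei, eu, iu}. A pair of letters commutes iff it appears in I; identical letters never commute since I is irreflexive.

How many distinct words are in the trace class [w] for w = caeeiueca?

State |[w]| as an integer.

504

drop 0:c onto floor
drop 1:a onto {0:c}
drop 2:e onto floor
drop 3:e onto {2:e}
drop 4:i onto {0:c}
drop 5:u onto {0:c}
drop 6:e onto {3:e}
drop 7:c onto {1:a, 4:i, 5:u}
drop 8:a onto {7:c}
ground layer = {0:c, 2:e}
drop-orders for the pieces not yet dropped (sum over which currently-grounded one goes next):
  1 to go: {6} 1  {8} 1
  2 to go: {3,6} 1  {6,8} 2  {7,8} 1
  3 to go: {1,7,8} 1  {2,3,6} 1  {3,6,8} 3  {4,7,8} 1  {5,7,8} 1  {6,7,8} 3
  4 to go: {1,4,7,8} 2  {1,5,7,8} 2  {1,6,7,8} 4  {2,3,6,8} 4  {3,6,7,8} 6  {4,5,7,8} 2  {4,6,7,8} 4  {5,6,7,8} 4
  5 to go: {1,3,6,7,8} 10  {1,4,5,7,8} 6  {1,4,6,7,8} 10  {1,5,6,7,8} 10  {2,3,6,7,8} 10  {3,4,6,7,8} 10  {3,5,6,7,8} 10  {4,5,6,7,8} 10
  6 to go: {0,1,4,5,7,8} 6  {1,2,3,6,7,8} 20  {1,3,4,6,7,8} 30  {1,3,5,6,7,8} 30  {1,4,5,6,7,8} 36  {2,3,4,6,7,8} 20  {2,3,5,6,7,8} 20  {3,4,5,6,7,8} 30
  7 to go: {0,1,4,5,6,7,8} 42  {1,2,3,4,6,7,8} 70  {1,2,3,5,6,7,8} 70  {1,3,4,5,6,7,8} 126  {2,3,4,5,6,7,8} 70
  if 0:c drops first: 336 orders
  if 2:e drops first: 168 orders
heap linearizations: 504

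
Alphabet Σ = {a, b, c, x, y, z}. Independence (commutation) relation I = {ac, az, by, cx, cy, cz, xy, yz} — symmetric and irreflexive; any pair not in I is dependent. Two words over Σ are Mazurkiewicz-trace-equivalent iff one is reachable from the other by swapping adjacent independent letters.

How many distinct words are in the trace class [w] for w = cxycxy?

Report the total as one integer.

90

0(c) covers ∅
1(x) covers ∅
2(y) covers ∅
3(c) covers 0:c
4(x) covers 1:x
5(y) covers 2:y
floor of heap: 0:c, 1:x, 2:y
completions by unplaced set U, small U first (add the entries for U minus each lowest piece of U):
  |U|=1: {3}:1  {4}:1  {5}:1
  |U|=2: {0,3}:1  {1,4}:1  {2,5}:1  {3,4}:2  {3,5}:2  {4,5}:2
  |U|=3: {0,3,4}:3  {0,3,5}:3  {1,3,4}:3  {1,4,5}:3  {2,3,5}:3  {2,4,5}:3  {3,4,5}:6
  |U|=4: {0,1,3,4}:6  {0,2,3,5}:6  {0,3,4,5}:12  {1,2,4,5}:6  {1,3,4,5}:12  {2,3,4,5}:12
  start at 0(c): 30
  start at 1(x): 30
  start at 2(y): 30
sum over floor = 90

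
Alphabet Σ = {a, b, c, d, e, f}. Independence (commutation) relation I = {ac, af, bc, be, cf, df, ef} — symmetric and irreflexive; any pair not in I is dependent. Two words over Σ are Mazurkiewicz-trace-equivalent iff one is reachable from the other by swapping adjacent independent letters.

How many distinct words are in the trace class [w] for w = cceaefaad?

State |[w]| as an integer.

#0=c has no predecessor
#1=c depends on [0:c]
#2=e depends on [1:c]
#3=a depends on [2:e]
#4=e depends on [3:a]
#5=f has no predecessor
#6=a depends on [4:e]
#7=a depends on [6:a]
#8=d depends on [7:a]
sources: [0:c, 5:f]
N(rest) = Σ N(rest − s) over sources s of rest; N(one piece) = 1:
  size 1 → [5]=1  [8]=1
  size 2 → [5,8]=2  [7,8]=1
  size 3 → [5,7,8]=3  [6,7,8]=1
  size 4 → [4,6,7,8]=1  [5,6,7,8]=4
  size 5 → [3,4,6,7,8]=1  [4,5,6,7,8]=5
  size 6 → [2,3,4,6,7,8]=1  [3,4,5,6,7,8]=6
  size 7 → [1,2,3,4,6,7,8]=1  [2,3,4,5,6,7,8]=7
  first=0(c) contributes 8
  first=5(f) contributes 1
|[w]| = 9

9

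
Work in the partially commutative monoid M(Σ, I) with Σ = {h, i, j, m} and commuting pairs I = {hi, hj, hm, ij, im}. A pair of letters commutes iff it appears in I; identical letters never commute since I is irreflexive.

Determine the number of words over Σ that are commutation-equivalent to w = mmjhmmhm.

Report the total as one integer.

drop 0:m onto floor
drop 1:m onto {0:m}
drop 2:j onto {1:m}
drop 3:h onto floor
drop 4:m onto {2:j}
drop 5:m onto {4:m}
drop 6:h onto {3:h}
drop 7:m onto {5:m}
ground layer = {0:m, 3:h}
drop-orders for the pieces not yet dropped (sum over which currently-grounded one goes next):
  1 to go: {6} 1  {7} 1
  2 to go: {3,6} 1  {5,7} 1  {6,7} 2
  3 to go: {3,6,7} 3  {4,5,7} 1  {5,6,7} 3
  4 to go: {2,4,5,7} 1  {3,5,6,7} 6  {4,5,6,7} 4
  5 to go: {1,2,4,5,7} 1  {2,4,5,6,7} 5  {3,4,5,6,7} 10
  6 to go: {0,1,2,4,5,7} 1  {1,2,4,5,6,7} 6  {2,3,4,5,6,7} 15
  if 0:m drops first: 21 orders
  if 3:h drops first: 7 orders
heap linearizations: 28

28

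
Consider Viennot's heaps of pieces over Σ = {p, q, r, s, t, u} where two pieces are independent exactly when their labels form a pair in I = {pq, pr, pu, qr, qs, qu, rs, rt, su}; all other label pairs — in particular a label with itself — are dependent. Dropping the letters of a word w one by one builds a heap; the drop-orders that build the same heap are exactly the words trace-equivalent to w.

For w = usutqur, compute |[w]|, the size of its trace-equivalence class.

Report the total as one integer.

9

piece 0:u — minimal
piece 1:s — minimal
piece 2:u rests on {0:u}
piece 3:t rests on {1:s, 2:u}
piece 4:q rests on {3:t}
piece 5:u rests on {3:t}
piece 6:r rests on {5:u}
minimal pieces: {0:u, 1:s}
ways to finish when only these pieces remain (= sum over removing one remaining piece with nothing left below it):
  1 left: {4}→1  {6}→1
  2 left: {4,6}→2  {5,6}→1
  3 left: {4,5,6}→3
  4 left: {3,4,5,6}→3
  5 left: {1,3,4,5,6}→3  {2,3,4,5,6}→3
  placing 0:u first → 6 extensions
  placing 1:s first → 3 extensions
total linear extensions = 9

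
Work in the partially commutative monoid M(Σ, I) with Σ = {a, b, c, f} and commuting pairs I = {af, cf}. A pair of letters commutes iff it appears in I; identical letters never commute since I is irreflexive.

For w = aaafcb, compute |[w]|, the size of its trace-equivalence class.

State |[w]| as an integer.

5

piece 0:a — minimal
piece 1:a rests on {0:a}
piece 2:a rests on {1:a}
piece 3:f — minimal
piece 4:c rests on {2:a}
piece 5:b rests on {3:f, 4:c}
minimal pieces: {0:a, 3:f}
ways to finish when only these pieces remain (= sum over removing one remaining piece with nothing left below it):
  1 left: {5}→1
  2 left: {3,5}→1  {4,5}→1
  3 left: {2,4,5}→1  {3,4,5}→2
  4 left: {1,2,4,5}→1  {2,3,4,5}→3
  placing 0:a first → 4 extensions
  placing 3:f first → 1 extensions
total linear extensions = 5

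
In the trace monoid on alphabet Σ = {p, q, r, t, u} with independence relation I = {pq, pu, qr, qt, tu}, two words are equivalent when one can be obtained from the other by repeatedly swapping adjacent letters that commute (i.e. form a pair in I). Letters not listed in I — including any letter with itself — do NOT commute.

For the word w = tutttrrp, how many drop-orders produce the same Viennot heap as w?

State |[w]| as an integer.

#0=t has no predecessor
#1=u has no predecessor
#2=t depends on [0:t]
#3=t depends on [2:t]
#4=t depends on [3:t]
#5=r depends on [1:u, 4:t]
#6=r depends on [5:r]
#7=p depends on [6:r]
sources: [0:t, 1:u]
N(rest) = Σ N(rest − s) over sources s of rest; N(one piece) = 1:
  size 1 → [7]=1
  size 2 → [6,7]=1
  size 3 → [5,6,7]=1
  size 4 → [1,5,6,7]=1  [4,5,6,7]=1
  size 5 → [1,4,5,6,7]=2  [3,4,5,6,7]=1
  size 6 → [1,3,4,5,6,7]=3  [2,3,4,5,6,7]=1
  first=0(t) contributes 4
  first=1(u) contributes 1
|[w]| = 5

5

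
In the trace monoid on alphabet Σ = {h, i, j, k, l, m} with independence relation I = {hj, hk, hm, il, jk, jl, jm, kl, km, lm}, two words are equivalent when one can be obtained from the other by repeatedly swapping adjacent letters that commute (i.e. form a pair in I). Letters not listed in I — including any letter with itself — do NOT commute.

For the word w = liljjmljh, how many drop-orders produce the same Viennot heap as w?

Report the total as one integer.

0(l) covers ∅
1(i) covers ∅
2(l) covers 0:l
3(j) covers 1:i
4(j) covers 3:j
5(m) covers 1:i
6(l) covers 2:l
7(j) covers 4:j
8(h) covers 1:i, 6:l
floor of heap: 0:l, 1:i
completions by unplaced set U, small U first (add the entries for U minus each lowest piece of U):
  |U|=1: {5}:1  {7}:1  {8}:1
  |U|=2: {4,7}:1  {5,7}:2  {5,8}:2  {6,8}:1  {7,8}:2
  |U|=3: {2,6,8}:1  {3,4,7}:1  {4,5,7}:3  {4,7,8}:3  {5,6,8}:3  {5,7,8}:6  {6,7,8}:3
  |U|=4: {0,2,6,8}:1  {2,5,6,8}:4  {2,6,7,8}:4  {3,4,5,7}:4  {3,4,7,8}:4  {4,5,7,8}:12  {4,6,7,8}:6  {5,6,7,8}:12
  |U|=5: {0,2,5,6,8}:5  {0,2,6,7,8}:5  {2,4,6,7,8}:10  {2,5,6,7,8}:20  {3,4,5,7,8}:20  {3,4,6,7,8}:10  {4,5,6,7,8}:30
  |U|=6: {0,2,4,6,7,8}:15  {0,2,5,6,7,8}:30  {1,3,4,5,7,8}:20  {2,3,4,6,7,8}:20  {2,4,5,6,7,8}:60  {3,4,5,6,7,8}:60
  |U|=7: {0,2,3,4,6,7,8}:35  {0,2,4,5,6,7,8}:105  {1,3,4,5,6,7,8}:80  {2,3,4,5,6,7,8}:140
  start at 0(l): 220
  start at 1(i): 280
sum over floor = 500

500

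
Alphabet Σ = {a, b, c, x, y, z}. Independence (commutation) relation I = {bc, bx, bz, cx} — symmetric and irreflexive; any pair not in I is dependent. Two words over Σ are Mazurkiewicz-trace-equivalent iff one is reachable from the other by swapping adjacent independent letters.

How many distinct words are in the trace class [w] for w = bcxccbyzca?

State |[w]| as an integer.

drop 0:b onto floor
drop 1:c onto floor
drop 2:x onto floor
drop 3:c onto {1:c}
drop 4:c onto {3:c}
drop 5:b onto {0:b}
drop 6:y onto {2:x, 4:c, 5:b}
drop 7:z onto {6:y}
drop 8:c onto {7:z}
drop 9:a onto {8:c}
ground layer = {0:b, 1:c, 2:x}
drop-orders for the pieces not yet dropped (sum over which currently-grounded one goes next):
  1 to go: {9} 1
  2 to go: {8,9} 1
  3 to go: {7,8,9} 1
  4 to go: {6,7,8,9} 1
  5 to go: {2,6,7,8,9} 1  {4,6,7,8,9} 1  {5,6,7,8,9} 1
  6 to go: {0,5,6,7,8,9} 1  {2,4,6,7,8,9} 2  {2,5,6,7,8,9} 2  {3,4,6,7,8,9} 1  {4,5,6,7,8,9} 2
  7 to go: {0,2,5,6,7,8,9} 3  {0,4,5,6,7,8,9} 3  {1,3,4,6,7,8,9} 1  {2,3,4,6,7,8,9} 3  {2,4,5,6,7,8,9} 6  {3,4,5,6,7,8,9} 3
  8 to go: {0,2,4,5,6,7,8,9} 12  {0,3,4,5,6,7,8,9} 6  {1,2,3,4,6,7,8,9} 4  {1,3,4,5,6,7,8,9} 4  {2,3,4,5,6,7,8,9} 12
  if 0:b drops first: 20 orders
  if 1:c drops first: 30 orders
  if 2:x drops first: 10 orders
heap linearizations: 60

60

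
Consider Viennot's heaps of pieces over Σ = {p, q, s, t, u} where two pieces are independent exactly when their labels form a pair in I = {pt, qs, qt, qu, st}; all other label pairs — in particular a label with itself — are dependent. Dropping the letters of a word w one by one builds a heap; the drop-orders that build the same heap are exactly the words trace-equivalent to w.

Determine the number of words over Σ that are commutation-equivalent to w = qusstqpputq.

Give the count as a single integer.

drop 0:q onto floor
drop 1:u onto floor
drop 2:s onto {1:u}
drop 3:s onto {2:s}
drop 4:t onto {1:u}
drop 5:q onto {0:q}
drop 6:p onto {3:s, 5:q}
drop 7:p onto {6:p}
drop 8:u onto {4:t, 7:p}
drop 9:t onto {8:u}
drop 10:q onto {7:p}
ground layer = {0:q, 1:u}
drop-orders for the pieces not yet dropped (sum over which currently-grounded one goes next):
  1 to go: {9} 1  {10} 1
  2 to go: {8,9} 1  {9,10} 2
  3 to go: {4,8,9} 1  {8,9,10} 3
  4 to go: {4,8,9,10} 4  {7,8,9,10} 3
  5 to go: {4,7,8,9,10} 7  {6,7,8,9,10} 3
  6 to go: {3,6,7,8,9,10} 3  {4,6,7,8,9,10} 10  {5,6,7,8,9,10} 3
  7 to go: {0,5,6,7,8,9,10} 3  {2,3,6,7,8,9,10} 3  {3,4,6,7,8,9,10} 13  {3,5,6,7,8,9,10} 6  {4,5,6,7,8,9,10} 13
  8 to go: {0,3,5,6,7,8,9,10} 9  {0,4,5,6,7,8,9,10} 16  {2,3,4,6,7,8,9,10} 16  {2,3,5,6,7,8,9,10} 9  {3,4,5,6,7,8,9,10} 32
  9 to go: {0,2,3,5,6,7,8,9,10} 18  {0,3,4,5,6,7,8,9,10} 57  {1,2,3,4,6,7,8,9,10} 16  {2,3,4,5,6,7,8,9,10} 57
  if 0:q drops first: 73 orders
  if 1:u drops first: 132 orders
heap linearizations: 205

205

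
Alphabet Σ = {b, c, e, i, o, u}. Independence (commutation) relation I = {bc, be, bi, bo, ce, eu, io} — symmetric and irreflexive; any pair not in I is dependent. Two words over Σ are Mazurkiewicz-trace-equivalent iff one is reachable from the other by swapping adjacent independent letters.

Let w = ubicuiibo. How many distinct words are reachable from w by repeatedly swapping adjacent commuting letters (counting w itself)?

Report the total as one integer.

36

0(u) covers ∅
1(b) covers 0:u
2(i) covers 0:u
3(c) covers 2:i
4(u) covers 1:b, 3:c
5(i) covers 4:u
6(i) covers 5:i
7(b) covers 4:u
8(o) covers 4:u
floor of heap: 0:u
completions by unplaced set U, small U first (add the entries for U minus each lowest piece of U):
  |U|=1: {6}:1  {7}:1  {8}:1
  |U|=2: {5,6}:1  {6,7}:2  {6,8}:2  {7,8}:2
  |U|=3: {5,6,7}:3  {5,6,8}:3  {6,7,8}:6
  |U|=4: {5,6,7,8}:12
  |U|=5: {4,5,6,7,8}:12
  |U|=6: {1,4,5,6,7,8}:12  {3,4,5,6,7,8}:12
  |U|=7: {1,3,4,5,6,7,8}:24  {2,3,4,5,6,7,8}:12
  start at 0(u): 36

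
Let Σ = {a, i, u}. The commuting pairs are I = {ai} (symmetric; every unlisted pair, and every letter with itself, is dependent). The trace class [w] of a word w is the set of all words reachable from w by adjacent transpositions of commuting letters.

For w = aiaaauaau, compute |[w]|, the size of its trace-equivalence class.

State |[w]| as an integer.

5

#0=a has no predecessor
#1=i has no predecessor
#2=a depends on [0:a]
#3=a depends on [2:a]
#4=a depends on [3:a]
#5=u depends on [1:i, 4:a]
#6=a depends on [5:u]
#7=a depends on [6:a]
#8=u depends on [7:a]
sources: [0:a, 1:i]
N(rest) = Σ N(rest − s) over sources s of rest; N(one piece) = 1:
  size 1 → [8]=1
  size 2 → [7,8]=1
  size 3 → [6,7,8]=1
  size 4 → [5,6,7,8]=1
  size 5 → [1,5,6,7,8]=1  [4,5,6,7,8]=1
  size 6 → [1,4,5,6,7,8]=2  [3,4,5,6,7,8]=1
  size 7 → [1,3,4,5,6,7,8]=3  [2,3,4,5,6,7,8]=1
  first=0(a) contributes 4
  first=1(i) contributes 1
|[w]| = 5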